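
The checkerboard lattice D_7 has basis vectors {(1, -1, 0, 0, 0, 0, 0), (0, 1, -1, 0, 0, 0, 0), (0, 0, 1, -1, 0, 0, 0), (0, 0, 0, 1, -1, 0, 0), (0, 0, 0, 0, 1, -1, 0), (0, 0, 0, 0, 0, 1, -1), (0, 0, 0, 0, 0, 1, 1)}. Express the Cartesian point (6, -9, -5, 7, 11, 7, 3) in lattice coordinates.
6b₁ - 3b₂ - 8b₃ - b₄ + 10b₅ + 7b₆ + 10b₇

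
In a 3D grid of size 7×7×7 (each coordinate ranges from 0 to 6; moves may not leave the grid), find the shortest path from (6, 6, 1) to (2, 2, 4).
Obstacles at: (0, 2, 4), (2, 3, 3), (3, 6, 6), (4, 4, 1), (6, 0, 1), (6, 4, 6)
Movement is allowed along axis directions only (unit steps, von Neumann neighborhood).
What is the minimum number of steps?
11
(one shortest path: (6, 6, 1) → (5, 6, 1) → (4, 6, 1) → (3, 6, 1) → (2, 6, 1) → (2, 5, 1) → (2, 4, 1) → (2, 3, 1) → (2, 2, 1) → (2, 2, 2) → (2, 2, 3) → (2, 2, 4))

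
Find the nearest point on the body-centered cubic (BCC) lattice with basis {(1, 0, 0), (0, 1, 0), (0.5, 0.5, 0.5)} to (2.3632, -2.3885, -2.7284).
(2.5, -2.5, -2.5)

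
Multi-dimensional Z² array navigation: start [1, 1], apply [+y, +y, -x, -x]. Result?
(-1, 3)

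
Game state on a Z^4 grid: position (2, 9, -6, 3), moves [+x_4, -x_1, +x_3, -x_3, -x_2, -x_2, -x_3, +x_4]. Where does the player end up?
(1, 7, -7, 5)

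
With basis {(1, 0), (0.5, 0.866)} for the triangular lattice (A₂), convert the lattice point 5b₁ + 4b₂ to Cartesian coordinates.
(7, 3.464)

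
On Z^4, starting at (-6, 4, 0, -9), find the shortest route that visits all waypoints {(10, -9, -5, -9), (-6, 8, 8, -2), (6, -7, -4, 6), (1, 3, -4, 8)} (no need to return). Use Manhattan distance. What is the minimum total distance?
92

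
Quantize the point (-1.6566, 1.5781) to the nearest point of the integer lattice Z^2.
(-2, 2)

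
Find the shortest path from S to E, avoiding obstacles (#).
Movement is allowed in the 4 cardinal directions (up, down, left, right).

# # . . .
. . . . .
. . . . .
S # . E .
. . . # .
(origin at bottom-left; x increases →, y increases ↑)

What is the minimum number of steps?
5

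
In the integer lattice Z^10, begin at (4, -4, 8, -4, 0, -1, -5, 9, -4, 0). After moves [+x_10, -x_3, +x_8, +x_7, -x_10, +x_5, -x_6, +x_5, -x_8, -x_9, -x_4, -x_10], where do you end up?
(4, -4, 7, -5, 2, -2, -4, 9, -5, -1)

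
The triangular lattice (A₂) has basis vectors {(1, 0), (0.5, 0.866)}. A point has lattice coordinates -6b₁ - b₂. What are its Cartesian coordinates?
(-6.5, -0.866)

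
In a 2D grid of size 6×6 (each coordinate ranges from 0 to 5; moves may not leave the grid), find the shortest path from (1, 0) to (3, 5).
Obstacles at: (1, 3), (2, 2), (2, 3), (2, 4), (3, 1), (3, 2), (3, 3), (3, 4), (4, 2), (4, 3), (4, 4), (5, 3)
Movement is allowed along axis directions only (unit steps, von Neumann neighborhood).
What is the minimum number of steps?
9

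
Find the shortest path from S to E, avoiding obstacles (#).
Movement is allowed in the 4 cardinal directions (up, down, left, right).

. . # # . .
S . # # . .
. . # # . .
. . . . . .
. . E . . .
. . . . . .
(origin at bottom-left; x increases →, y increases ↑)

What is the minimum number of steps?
5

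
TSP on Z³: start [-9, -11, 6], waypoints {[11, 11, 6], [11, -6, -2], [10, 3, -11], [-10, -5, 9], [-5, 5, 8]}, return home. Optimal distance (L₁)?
128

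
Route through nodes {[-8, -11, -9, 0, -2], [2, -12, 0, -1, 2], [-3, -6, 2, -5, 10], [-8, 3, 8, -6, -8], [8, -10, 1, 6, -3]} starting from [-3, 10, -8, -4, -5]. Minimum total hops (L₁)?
152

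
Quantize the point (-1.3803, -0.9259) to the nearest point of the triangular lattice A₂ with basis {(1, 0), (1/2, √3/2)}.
(-1.5, -0.866)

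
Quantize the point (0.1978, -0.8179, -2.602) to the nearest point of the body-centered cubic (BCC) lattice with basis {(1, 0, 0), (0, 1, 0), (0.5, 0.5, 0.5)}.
(0.5, -0.5, -2.5)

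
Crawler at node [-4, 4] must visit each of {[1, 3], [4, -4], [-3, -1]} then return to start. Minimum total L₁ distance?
32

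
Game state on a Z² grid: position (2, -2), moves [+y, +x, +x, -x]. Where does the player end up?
(3, -1)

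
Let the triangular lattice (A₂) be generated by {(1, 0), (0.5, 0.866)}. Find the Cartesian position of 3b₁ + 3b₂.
(4.5, 2.598)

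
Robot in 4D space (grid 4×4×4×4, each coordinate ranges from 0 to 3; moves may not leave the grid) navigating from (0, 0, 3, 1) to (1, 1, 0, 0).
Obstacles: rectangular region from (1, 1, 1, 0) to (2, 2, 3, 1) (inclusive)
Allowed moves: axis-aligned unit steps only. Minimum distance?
6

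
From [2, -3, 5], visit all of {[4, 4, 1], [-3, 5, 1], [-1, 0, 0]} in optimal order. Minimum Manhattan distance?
27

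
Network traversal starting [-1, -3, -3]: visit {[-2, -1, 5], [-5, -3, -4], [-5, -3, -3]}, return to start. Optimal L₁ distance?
30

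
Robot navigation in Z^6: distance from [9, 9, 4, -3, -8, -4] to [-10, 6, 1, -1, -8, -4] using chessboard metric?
19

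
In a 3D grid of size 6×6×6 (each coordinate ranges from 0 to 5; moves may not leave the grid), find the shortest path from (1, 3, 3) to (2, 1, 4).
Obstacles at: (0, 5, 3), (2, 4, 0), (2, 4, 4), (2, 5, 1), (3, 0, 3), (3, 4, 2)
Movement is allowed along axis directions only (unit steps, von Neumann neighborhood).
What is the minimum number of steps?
4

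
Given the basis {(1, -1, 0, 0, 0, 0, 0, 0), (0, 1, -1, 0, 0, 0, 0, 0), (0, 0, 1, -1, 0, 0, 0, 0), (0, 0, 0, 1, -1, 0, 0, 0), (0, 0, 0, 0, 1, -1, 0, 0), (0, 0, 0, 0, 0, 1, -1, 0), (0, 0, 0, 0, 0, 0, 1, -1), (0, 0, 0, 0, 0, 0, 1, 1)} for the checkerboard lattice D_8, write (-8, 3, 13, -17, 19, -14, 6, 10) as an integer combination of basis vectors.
-8b₁ - 5b₂ + 8b₃ - 9b₄ + 10b₅ - 4b₆ - 4b₇ + 6b₈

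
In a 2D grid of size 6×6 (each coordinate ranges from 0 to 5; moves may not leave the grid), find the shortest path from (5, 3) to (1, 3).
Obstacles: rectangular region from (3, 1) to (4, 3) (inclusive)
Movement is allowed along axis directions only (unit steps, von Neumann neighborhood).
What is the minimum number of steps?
6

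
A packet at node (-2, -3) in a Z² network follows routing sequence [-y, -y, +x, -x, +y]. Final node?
(-2, -4)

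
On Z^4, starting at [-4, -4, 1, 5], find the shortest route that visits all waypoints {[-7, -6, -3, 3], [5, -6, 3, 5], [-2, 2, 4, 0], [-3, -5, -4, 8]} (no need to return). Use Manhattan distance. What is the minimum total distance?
62
(one optimal route: (-4, -4, 1, 5) → (-7, -6, -3, 3) → (-3, -5, -4, 8) → (5, -6, 3, 5) → (-2, 2, 4, 0))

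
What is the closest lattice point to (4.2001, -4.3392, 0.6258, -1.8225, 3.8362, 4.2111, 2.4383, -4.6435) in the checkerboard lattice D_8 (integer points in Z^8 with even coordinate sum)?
(4, -4, 1, -2, 4, 4, 2, -5)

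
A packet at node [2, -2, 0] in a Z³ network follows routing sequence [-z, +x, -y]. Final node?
(3, -3, -1)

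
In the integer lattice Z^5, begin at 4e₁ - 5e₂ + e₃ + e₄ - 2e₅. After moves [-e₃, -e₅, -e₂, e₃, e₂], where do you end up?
(4, -5, 1, 1, -3)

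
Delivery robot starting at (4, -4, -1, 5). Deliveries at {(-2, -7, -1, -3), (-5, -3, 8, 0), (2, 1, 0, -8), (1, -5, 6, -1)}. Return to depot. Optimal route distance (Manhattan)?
86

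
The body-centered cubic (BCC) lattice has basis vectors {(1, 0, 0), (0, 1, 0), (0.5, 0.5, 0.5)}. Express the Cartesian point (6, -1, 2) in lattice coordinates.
4b₁ - 3b₂ + 4b₃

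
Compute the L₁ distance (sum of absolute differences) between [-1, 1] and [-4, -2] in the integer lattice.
6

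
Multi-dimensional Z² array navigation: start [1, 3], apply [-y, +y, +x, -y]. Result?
(2, 2)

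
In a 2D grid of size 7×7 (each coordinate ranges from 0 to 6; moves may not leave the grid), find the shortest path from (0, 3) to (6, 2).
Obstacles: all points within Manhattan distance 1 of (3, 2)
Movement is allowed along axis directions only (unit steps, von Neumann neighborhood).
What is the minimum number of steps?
9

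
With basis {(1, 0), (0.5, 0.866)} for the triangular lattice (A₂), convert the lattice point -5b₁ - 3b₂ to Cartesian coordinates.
(-6.5, -2.598)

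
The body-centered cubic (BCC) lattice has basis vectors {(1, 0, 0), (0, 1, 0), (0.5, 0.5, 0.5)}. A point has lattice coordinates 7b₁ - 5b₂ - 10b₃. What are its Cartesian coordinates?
(2, -10, -5)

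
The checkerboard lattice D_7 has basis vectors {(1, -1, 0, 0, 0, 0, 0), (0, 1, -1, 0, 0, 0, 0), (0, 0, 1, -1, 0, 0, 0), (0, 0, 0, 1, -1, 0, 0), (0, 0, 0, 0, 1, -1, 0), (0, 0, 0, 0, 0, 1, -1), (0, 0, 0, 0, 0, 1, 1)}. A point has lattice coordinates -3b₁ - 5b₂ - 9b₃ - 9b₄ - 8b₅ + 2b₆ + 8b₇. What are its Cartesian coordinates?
(-3, -2, -4, 0, 1, 18, 6)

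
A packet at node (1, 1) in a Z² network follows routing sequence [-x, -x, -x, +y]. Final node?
(-2, 2)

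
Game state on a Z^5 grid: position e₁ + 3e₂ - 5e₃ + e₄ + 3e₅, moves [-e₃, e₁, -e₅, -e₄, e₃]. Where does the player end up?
(2, 3, -5, 0, 2)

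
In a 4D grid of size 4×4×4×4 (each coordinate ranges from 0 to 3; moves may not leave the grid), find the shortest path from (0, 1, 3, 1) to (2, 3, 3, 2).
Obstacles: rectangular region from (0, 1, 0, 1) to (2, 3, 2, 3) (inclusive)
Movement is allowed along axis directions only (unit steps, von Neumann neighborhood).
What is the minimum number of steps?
5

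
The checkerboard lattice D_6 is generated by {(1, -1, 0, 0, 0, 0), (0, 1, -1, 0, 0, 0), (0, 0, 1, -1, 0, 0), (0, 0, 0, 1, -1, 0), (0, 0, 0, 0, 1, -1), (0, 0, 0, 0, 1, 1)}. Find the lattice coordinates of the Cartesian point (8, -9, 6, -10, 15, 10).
8b₁ - b₂ + 5b₃ - 5b₄ + 10b₆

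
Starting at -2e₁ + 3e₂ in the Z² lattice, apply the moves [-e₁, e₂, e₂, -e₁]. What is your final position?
(-4, 5)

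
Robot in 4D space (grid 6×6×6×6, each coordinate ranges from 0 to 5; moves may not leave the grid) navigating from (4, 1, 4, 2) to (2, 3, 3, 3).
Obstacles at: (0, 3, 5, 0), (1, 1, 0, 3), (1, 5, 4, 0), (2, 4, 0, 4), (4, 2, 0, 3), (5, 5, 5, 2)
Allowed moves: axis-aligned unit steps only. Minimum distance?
6
(one shortest path: (4, 1, 4, 2) → (3, 1, 4, 2) → (2, 1, 4, 2) → (2, 2, 4, 2) → (2, 3, 4, 2) → (2, 3, 3, 2) → (2, 3, 3, 3))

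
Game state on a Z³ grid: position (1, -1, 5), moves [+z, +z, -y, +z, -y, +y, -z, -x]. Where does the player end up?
(0, -2, 7)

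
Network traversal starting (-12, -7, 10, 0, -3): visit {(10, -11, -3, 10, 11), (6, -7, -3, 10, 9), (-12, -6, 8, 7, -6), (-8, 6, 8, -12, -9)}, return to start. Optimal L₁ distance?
196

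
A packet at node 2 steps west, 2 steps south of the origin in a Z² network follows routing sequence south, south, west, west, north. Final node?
(-4, -3)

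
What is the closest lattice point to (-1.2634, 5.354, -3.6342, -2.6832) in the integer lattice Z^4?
(-1, 5, -4, -3)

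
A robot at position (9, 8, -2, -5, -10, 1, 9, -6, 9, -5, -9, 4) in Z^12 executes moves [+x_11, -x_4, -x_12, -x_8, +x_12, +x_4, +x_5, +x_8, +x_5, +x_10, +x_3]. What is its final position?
(9, 8, -1, -5, -8, 1, 9, -6, 9, -4, -8, 4)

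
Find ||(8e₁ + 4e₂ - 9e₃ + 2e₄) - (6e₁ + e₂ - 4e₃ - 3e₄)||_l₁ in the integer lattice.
15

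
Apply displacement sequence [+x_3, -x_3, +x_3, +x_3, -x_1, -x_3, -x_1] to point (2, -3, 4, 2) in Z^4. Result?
(0, -3, 5, 2)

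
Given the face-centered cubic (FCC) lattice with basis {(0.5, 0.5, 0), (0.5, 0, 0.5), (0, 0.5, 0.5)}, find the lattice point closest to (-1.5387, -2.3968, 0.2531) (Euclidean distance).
(-1.5, -2.5, 0)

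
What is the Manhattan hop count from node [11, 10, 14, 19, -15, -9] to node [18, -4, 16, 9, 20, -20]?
79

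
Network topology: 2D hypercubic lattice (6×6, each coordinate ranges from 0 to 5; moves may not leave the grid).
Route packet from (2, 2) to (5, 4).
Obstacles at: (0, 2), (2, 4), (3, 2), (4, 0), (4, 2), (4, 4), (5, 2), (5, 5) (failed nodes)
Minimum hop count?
5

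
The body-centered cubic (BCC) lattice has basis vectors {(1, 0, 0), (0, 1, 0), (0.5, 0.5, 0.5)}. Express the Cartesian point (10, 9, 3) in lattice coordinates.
7b₁ + 6b₂ + 6b₃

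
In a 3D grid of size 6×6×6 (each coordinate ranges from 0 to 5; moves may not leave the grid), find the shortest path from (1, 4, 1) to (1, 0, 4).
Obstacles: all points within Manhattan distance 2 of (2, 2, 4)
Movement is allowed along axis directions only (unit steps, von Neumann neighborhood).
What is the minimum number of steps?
7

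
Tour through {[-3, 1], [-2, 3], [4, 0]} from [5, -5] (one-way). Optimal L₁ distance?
17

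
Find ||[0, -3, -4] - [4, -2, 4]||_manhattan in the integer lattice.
13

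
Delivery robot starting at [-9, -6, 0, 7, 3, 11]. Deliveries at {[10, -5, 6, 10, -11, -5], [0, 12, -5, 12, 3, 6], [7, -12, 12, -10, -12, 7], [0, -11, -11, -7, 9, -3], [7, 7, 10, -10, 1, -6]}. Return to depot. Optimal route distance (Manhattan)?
320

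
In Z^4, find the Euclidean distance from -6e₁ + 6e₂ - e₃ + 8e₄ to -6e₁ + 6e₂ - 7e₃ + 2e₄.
8.48528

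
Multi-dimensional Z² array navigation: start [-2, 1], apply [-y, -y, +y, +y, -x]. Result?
(-3, 1)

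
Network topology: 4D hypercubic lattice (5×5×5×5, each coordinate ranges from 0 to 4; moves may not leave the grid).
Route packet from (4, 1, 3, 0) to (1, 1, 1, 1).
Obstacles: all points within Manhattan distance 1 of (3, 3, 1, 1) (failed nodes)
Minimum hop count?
6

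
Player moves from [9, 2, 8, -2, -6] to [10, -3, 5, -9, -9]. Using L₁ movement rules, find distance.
19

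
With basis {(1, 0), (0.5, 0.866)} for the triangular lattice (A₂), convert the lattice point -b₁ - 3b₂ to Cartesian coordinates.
(-2.5, -2.598)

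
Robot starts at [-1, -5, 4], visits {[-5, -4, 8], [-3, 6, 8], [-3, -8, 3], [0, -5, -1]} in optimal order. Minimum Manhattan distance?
39
(one optimal route: (-1, -5, 4) → (0, -5, -1) → (-3, -8, 3) → (-5, -4, 8) → (-3, 6, 8))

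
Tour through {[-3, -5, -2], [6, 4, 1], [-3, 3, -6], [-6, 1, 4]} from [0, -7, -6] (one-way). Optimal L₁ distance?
54
(one optimal route: (0, -7, -6) → (-3, -5, -2) → (-3, 3, -6) → (-6, 1, 4) → (6, 4, 1))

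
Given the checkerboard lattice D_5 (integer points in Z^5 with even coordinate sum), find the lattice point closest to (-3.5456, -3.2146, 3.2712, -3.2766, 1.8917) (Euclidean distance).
(-3, -3, 3, -3, 2)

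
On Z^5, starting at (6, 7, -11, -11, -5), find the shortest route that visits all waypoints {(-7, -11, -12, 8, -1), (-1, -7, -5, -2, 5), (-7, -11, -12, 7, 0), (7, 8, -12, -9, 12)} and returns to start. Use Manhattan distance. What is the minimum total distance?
154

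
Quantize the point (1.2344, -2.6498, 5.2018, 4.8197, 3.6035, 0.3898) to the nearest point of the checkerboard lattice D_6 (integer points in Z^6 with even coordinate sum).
(1, -3, 5, 5, 4, 0)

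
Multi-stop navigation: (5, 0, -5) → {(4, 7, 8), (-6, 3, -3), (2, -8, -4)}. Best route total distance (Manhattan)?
57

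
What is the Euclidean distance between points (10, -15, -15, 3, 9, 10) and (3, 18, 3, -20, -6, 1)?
47.927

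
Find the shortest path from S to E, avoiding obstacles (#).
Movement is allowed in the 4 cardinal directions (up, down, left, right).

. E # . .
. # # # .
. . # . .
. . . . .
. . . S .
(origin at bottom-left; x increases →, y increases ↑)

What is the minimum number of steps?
8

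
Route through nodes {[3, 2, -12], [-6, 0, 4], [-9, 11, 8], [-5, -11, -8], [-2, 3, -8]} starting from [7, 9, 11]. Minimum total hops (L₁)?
90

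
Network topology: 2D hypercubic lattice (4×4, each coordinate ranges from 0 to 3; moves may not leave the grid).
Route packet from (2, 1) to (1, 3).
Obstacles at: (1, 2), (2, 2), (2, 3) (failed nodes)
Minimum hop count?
5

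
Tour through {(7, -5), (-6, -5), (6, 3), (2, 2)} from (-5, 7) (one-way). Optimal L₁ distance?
39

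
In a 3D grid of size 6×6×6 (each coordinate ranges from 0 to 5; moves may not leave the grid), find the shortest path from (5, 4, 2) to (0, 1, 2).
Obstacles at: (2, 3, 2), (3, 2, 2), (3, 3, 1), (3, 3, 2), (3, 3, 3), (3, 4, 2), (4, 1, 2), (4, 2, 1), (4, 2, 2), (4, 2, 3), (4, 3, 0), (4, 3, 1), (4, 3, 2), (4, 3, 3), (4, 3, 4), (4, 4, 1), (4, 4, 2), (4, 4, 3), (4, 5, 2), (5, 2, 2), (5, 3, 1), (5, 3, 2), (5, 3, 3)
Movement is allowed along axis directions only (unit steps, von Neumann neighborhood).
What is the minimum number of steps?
12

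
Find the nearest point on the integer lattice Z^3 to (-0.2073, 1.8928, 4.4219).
(0, 2, 4)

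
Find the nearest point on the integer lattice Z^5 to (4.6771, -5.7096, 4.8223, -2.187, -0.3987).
(5, -6, 5, -2, 0)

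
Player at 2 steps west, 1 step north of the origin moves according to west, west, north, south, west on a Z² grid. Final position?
(-5, 1)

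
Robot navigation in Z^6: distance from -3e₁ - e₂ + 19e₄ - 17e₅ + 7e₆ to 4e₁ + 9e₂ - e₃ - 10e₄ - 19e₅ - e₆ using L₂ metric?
32.5423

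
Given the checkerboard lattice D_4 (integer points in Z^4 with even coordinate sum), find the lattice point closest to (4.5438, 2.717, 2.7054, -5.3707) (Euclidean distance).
(5, 3, 3, -5)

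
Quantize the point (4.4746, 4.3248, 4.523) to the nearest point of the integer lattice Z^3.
(4, 4, 5)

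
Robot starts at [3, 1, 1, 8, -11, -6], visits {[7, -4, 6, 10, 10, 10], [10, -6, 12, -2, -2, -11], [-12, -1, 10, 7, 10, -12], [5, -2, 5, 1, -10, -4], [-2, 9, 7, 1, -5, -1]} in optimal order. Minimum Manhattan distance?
197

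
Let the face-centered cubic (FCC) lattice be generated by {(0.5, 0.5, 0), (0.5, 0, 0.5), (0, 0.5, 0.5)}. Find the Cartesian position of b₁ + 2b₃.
(0.5, 1.5, 1)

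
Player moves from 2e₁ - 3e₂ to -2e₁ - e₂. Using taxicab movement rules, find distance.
6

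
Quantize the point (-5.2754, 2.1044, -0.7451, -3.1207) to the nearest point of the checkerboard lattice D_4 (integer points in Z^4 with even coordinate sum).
(-6, 2, -1, -3)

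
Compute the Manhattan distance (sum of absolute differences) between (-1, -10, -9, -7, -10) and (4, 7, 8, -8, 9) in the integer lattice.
59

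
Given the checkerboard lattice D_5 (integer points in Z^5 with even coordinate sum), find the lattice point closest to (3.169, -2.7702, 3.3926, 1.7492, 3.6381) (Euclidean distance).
(3, -3, 4, 2, 4)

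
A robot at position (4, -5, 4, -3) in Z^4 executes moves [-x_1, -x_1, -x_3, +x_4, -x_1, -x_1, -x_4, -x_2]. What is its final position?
(0, -6, 3, -3)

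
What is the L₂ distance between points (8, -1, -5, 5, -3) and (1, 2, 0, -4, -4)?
12.8452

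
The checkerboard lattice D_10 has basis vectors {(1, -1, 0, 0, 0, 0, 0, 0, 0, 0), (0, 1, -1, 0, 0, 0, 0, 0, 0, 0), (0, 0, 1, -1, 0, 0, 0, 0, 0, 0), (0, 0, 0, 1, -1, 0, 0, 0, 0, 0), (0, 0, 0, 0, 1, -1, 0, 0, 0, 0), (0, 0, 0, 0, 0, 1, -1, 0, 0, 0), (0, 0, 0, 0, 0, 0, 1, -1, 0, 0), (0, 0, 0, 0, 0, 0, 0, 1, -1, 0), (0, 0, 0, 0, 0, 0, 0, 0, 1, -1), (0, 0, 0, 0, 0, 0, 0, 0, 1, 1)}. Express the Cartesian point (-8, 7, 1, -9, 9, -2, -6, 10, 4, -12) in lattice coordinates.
-8b₁ - b₂ - 9b₄ - 2b₆ - 8b₇ + 2b₈ + 9b₉ - 3b₁₀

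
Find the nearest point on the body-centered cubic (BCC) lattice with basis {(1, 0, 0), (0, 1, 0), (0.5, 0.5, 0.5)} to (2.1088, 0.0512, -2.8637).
(2, 0, -3)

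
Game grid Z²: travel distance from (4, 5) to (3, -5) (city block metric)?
11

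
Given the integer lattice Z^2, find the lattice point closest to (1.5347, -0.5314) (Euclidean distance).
(2, -1)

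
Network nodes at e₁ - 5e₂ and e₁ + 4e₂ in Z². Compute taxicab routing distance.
9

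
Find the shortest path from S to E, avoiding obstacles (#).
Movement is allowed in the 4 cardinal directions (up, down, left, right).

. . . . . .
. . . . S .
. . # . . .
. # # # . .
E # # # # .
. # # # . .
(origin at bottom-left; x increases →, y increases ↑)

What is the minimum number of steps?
7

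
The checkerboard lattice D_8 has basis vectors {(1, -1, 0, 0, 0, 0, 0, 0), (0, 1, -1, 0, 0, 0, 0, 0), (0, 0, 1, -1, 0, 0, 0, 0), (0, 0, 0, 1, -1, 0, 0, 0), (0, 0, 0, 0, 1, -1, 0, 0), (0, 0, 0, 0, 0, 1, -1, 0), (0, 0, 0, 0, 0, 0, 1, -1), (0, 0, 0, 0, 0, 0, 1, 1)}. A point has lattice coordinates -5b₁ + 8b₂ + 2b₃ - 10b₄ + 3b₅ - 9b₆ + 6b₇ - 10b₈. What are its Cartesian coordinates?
(-5, 13, -6, -12, 13, -12, 5, -16)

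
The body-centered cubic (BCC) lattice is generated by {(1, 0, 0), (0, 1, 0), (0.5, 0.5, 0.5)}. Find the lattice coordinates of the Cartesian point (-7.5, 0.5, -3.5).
-4b₁ + 4b₂ - 7b₃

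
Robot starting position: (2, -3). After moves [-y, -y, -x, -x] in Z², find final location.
(0, -5)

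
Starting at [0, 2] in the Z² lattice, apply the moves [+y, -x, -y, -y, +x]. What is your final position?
(0, 1)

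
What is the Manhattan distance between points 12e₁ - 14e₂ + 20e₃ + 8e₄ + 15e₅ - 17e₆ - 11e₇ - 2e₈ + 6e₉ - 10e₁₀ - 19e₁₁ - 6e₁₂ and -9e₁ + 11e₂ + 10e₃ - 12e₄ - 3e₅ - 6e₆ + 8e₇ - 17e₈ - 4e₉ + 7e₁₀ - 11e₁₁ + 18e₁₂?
198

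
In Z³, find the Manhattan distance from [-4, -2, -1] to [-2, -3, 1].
5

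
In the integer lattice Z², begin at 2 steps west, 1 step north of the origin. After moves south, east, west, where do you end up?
(-2, 0)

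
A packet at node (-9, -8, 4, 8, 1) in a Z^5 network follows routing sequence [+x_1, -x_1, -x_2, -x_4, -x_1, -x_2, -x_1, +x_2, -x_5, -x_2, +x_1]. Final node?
(-10, -10, 4, 7, 0)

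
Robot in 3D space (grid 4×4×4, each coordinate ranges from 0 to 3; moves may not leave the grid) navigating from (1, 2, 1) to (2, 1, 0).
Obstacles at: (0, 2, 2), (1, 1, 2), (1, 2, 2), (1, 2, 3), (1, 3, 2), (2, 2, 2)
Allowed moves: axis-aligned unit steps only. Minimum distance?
3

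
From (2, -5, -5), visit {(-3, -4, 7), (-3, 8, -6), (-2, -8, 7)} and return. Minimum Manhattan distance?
68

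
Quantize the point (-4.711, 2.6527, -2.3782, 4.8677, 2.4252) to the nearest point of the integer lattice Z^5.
(-5, 3, -2, 5, 2)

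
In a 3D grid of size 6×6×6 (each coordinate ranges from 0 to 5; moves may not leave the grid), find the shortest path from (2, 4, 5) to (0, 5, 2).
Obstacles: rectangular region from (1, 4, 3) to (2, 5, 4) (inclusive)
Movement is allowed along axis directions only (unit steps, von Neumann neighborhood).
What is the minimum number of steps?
6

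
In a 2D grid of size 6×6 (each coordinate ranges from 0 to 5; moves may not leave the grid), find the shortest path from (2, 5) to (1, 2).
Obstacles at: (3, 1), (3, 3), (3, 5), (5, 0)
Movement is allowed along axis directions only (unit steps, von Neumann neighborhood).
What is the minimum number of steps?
4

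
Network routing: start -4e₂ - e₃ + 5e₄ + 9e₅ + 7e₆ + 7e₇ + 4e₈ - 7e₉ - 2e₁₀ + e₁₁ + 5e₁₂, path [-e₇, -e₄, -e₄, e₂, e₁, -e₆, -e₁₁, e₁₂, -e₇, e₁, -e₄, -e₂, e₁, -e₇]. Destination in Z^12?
(3, -4, -1, 2, 9, 6, 4, 4, -7, -2, 0, 6)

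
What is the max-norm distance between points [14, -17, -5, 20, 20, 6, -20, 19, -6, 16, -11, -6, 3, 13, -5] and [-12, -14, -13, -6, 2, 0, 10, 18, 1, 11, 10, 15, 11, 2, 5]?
30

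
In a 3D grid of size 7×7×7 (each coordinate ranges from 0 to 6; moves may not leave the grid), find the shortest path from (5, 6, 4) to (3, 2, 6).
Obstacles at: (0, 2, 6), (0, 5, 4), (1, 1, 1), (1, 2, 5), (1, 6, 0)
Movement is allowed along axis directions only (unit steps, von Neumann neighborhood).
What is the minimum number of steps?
8
(one shortest path: (5, 6, 4) → (4, 6, 4) → (3, 6, 4) → (3, 5, 4) → (3, 4, 4) → (3, 3, 4) → (3, 2, 4) → (3, 2, 5) → (3, 2, 6))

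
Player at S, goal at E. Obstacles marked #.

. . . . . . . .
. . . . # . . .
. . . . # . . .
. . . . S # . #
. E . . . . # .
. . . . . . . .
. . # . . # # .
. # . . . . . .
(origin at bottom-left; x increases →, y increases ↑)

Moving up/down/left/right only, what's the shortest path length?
4
(one shortest path: (4, 4) → (3, 4) → (2, 4) → (1, 4) → (1, 3))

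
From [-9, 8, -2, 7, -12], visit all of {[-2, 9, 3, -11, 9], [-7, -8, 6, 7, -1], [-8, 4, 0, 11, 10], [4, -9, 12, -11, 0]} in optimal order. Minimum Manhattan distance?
146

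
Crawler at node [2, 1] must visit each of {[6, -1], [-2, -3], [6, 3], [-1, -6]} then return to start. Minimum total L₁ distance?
34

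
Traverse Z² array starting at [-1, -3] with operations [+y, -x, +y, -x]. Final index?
(-3, -1)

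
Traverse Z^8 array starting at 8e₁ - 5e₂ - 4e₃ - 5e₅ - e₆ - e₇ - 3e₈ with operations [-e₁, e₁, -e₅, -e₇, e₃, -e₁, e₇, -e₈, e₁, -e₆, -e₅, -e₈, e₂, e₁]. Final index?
(9, -4, -3, 0, -7, -2, -1, -5)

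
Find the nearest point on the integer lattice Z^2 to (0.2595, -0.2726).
(0, 0)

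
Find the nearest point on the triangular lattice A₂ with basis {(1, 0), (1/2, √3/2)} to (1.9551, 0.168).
(2, 0)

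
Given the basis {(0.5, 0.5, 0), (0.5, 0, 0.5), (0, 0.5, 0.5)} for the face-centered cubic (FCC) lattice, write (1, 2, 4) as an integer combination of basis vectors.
-b₁ + 3b₂ + 5b₃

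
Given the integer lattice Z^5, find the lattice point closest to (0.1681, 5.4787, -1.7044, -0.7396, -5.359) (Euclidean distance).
(0, 5, -2, -1, -5)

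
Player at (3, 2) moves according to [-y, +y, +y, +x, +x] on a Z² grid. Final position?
(5, 3)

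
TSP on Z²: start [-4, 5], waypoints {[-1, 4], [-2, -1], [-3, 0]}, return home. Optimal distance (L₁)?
18
(one optimal route: (-4, 5) → (-1, 4) → (-2, -1) → (-3, 0) → (-4, 5))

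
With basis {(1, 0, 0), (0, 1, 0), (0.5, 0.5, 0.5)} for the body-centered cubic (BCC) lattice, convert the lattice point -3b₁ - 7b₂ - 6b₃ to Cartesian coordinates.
(-6, -10, -3)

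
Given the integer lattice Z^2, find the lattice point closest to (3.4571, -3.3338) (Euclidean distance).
(3, -3)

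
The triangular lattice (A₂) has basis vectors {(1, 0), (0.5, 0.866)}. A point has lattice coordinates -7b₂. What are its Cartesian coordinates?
(-3.5, -6.062)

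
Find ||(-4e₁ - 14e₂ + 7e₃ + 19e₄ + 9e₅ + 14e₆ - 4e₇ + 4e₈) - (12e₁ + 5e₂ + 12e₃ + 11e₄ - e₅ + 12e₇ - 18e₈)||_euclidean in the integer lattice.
41.7373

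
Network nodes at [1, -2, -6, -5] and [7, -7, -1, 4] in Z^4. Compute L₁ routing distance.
25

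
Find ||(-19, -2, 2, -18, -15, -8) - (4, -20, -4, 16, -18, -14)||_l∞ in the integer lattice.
34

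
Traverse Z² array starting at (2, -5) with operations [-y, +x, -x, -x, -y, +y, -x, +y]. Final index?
(0, -5)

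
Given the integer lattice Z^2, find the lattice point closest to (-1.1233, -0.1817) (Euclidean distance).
(-1, 0)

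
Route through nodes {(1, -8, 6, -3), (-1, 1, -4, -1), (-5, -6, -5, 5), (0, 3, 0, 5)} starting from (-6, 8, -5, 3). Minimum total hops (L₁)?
72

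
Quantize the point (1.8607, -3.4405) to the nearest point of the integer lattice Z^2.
(2, -3)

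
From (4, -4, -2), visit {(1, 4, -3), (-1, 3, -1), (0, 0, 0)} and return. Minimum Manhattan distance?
32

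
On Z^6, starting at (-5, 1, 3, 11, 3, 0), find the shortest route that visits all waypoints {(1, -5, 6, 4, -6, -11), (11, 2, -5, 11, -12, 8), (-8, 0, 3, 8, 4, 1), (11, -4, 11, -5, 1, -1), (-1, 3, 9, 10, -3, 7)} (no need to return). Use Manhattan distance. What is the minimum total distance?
178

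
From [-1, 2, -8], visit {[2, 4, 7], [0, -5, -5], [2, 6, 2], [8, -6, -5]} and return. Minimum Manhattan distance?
72
(one optimal route: (-1, 2, -8) → (2, 4, 7) → (2, 6, 2) → (8, -6, -5) → (0, -5, -5) → (-1, 2, -8))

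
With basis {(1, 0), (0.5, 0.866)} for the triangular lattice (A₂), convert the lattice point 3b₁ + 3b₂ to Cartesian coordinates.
(4.5, 2.598)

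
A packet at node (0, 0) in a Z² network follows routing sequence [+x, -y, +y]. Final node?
(1, 0)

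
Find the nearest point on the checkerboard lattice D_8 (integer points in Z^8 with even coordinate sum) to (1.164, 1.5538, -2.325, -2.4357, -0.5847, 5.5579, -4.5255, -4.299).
(1, 2, -2, -2, -1, 6, -4, -4)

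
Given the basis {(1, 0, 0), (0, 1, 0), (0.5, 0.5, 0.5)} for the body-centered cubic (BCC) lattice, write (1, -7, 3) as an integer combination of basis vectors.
-2b₁ - 10b₂ + 6b₃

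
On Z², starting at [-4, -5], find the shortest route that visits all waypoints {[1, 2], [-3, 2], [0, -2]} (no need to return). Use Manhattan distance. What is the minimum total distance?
16
(one optimal route: (-4, -5) → (0, -2) → (1, 2) → (-3, 2))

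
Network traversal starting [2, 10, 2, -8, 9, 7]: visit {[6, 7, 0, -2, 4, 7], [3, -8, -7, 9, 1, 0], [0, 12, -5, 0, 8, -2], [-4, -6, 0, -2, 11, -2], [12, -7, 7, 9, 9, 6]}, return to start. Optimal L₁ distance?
202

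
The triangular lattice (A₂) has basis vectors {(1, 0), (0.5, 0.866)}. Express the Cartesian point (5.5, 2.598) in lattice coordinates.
4b₁ + 3b₂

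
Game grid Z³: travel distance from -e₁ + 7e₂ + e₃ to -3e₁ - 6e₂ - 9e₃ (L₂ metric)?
16.5227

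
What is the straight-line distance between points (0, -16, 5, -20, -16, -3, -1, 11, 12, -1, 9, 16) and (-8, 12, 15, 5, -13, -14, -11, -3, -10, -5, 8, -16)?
59.3633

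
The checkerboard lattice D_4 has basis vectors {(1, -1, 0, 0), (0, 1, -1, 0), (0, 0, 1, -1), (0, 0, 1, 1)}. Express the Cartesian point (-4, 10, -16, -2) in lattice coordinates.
-4b₁ + 6b₂ - 4b₃ - 6b₄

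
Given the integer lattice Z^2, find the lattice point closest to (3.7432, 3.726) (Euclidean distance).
(4, 4)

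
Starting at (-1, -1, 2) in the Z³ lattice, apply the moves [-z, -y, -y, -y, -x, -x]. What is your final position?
(-3, -4, 1)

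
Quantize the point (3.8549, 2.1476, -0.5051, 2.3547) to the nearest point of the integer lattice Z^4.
(4, 2, -1, 2)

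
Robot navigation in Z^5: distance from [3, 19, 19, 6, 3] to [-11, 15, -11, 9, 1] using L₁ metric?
53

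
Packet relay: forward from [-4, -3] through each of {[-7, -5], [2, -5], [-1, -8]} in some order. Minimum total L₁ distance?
20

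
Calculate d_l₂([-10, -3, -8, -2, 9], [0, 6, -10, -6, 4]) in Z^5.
15.0333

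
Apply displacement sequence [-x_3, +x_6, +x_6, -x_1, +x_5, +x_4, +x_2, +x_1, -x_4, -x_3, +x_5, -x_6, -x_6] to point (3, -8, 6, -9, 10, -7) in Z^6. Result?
(3, -7, 4, -9, 12, -7)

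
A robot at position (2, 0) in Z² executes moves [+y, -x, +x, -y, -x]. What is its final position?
(1, 0)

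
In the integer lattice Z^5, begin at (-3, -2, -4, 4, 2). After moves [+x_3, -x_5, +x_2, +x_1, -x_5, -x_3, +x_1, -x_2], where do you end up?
(-1, -2, -4, 4, 0)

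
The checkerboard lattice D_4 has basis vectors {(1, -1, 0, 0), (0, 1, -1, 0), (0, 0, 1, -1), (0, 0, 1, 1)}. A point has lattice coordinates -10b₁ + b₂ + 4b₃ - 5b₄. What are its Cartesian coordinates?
(-10, 11, -2, -9)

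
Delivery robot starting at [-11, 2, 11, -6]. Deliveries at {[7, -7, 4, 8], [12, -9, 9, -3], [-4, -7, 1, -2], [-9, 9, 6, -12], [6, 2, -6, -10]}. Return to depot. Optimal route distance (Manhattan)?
172
(one optimal route: (-11, 2, 11, -6) → (-4, -7, 1, -2) → (7, -7, 4, 8) → (12, -9, 9, -3) → (6, 2, -6, -10) → (-9, 9, 6, -12) → (-11, 2, 11, -6))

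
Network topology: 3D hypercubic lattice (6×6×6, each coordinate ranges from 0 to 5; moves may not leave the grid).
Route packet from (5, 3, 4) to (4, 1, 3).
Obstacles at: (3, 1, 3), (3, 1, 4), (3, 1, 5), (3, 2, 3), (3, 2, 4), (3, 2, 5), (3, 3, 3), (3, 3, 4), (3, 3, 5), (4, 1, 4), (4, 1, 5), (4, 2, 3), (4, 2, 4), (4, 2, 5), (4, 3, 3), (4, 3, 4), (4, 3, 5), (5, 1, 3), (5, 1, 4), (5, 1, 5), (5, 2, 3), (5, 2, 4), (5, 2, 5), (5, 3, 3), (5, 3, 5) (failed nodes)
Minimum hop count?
8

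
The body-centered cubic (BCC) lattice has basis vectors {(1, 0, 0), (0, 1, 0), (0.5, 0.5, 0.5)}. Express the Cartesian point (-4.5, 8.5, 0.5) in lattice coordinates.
-5b₁ + 8b₂ + b₃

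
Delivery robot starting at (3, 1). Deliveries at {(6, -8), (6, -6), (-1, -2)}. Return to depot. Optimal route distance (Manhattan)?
32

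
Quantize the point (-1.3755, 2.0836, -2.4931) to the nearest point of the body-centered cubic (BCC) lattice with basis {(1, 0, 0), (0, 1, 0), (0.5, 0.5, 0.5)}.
(-1.5, 2.5, -2.5)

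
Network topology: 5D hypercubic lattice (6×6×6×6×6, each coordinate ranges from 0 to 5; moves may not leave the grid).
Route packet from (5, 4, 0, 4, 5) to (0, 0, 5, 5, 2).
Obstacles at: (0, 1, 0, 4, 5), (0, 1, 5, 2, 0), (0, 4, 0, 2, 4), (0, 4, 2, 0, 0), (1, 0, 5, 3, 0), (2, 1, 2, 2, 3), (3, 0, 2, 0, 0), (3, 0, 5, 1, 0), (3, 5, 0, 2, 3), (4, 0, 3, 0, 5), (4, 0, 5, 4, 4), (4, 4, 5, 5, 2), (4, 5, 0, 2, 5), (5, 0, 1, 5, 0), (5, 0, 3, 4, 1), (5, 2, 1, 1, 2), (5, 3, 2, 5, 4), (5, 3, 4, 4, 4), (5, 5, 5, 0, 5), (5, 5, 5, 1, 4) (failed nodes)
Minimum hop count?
18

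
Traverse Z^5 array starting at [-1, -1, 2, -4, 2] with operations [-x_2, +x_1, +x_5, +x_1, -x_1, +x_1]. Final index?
(1, -2, 2, -4, 3)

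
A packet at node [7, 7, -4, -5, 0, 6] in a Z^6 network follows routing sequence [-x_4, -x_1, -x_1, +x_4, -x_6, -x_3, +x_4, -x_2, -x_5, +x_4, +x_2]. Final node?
(5, 7, -5, -3, -1, 5)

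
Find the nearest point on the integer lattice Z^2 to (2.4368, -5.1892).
(2, -5)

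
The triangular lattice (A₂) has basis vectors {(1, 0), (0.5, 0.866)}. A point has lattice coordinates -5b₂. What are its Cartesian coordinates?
(-2.5, -4.33)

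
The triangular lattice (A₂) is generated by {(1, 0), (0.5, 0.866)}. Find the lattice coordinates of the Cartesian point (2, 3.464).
4b₂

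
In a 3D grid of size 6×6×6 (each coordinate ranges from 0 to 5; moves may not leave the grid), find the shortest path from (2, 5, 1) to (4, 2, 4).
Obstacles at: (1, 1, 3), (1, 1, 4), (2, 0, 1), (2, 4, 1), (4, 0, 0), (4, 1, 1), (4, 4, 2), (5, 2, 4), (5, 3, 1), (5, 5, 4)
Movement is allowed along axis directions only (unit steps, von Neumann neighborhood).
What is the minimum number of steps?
8
(one shortest path: (2, 5, 1) → (3, 5, 1) → (4, 5, 1) → (4, 4, 1) → (4, 3, 1) → (4, 2, 1) → (4, 2, 2) → (4, 2, 3) → (4, 2, 4))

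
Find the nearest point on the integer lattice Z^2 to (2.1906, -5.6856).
(2, -6)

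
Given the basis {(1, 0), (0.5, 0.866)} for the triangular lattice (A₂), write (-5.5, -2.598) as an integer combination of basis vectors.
-4b₁ - 3b₂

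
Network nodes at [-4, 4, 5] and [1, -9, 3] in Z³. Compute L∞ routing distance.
13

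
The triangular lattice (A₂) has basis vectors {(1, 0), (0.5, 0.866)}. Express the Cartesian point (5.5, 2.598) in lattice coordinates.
4b₁ + 3b₂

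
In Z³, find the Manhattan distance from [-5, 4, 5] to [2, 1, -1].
16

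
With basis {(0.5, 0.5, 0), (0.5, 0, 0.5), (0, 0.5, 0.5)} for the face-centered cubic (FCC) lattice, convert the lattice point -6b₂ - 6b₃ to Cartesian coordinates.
(-3, -3, -6)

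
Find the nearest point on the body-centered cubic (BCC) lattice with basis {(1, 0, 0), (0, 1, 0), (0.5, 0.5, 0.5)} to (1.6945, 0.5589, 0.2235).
(1.5, 0.5, 0.5)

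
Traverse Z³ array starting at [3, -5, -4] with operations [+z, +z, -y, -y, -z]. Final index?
(3, -7, -3)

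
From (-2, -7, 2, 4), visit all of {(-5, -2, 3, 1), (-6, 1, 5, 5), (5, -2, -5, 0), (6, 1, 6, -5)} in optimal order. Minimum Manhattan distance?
65
(one optimal route: (-2, -7, 2, 4) → (-5, -2, 3, 1) → (-6, 1, 5, 5) → (6, 1, 6, -5) → (5, -2, -5, 0))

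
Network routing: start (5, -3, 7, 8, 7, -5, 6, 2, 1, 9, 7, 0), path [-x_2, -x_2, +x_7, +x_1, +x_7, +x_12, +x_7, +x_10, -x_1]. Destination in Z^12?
(5, -5, 7, 8, 7, -5, 9, 2, 1, 10, 7, 1)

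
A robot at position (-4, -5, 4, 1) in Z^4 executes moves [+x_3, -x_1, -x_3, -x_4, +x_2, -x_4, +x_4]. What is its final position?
(-5, -4, 4, 0)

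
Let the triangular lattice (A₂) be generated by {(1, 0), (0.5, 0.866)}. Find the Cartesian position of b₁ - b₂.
(0.5, -0.866)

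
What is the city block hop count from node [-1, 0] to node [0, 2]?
3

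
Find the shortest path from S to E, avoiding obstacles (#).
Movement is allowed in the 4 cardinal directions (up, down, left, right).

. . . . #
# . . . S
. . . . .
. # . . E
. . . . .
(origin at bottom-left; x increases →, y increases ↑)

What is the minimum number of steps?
2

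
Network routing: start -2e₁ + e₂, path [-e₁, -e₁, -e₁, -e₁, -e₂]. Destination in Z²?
(-6, 0)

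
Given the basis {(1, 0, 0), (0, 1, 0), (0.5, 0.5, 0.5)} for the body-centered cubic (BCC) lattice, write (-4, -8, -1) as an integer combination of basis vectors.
-3b₁ - 7b₂ - 2b₃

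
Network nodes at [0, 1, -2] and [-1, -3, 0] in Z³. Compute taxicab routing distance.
7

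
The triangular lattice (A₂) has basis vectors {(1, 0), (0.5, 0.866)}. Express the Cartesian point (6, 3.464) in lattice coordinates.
4b₁ + 4b₂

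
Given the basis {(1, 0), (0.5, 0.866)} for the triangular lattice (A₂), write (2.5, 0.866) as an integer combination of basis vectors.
2b₁ + b₂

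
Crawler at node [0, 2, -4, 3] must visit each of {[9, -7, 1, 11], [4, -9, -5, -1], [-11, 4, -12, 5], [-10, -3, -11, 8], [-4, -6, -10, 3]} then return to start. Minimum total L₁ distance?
126
(one optimal route: (0, 2, -4, 3) → (9, -7, 1, 11) → (4, -9, -5, -1) → (-4, -6, -10, 3) → (-10, -3, -11, 8) → (-11, 4, -12, 5) → (0, 2, -4, 3))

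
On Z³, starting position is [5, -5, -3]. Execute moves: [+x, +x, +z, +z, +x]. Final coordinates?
(8, -5, -1)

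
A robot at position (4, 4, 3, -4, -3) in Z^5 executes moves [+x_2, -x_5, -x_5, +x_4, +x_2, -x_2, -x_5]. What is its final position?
(4, 5, 3, -3, -6)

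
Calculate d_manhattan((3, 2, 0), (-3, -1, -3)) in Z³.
12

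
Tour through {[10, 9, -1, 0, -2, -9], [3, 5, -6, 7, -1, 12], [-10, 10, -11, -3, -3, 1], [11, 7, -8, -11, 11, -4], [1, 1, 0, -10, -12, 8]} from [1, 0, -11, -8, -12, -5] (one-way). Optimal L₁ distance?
201
(one optimal route: (1, 0, -11, -8, -12, -5) → (1, 1, 0, -10, -12, 8) → (3, 5, -6, 7, -1, 12) → (-10, 10, -11, -3, -3, 1) → (10, 9, -1, 0, -2, -9) → (11, 7, -8, -11, 11, -4))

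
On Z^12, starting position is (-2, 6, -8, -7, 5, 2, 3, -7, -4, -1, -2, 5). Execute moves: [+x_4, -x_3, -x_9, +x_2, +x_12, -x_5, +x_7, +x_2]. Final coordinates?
(-2, 8, -9, -6, 4, 2, 4, -7, -5, -1, -2, 6)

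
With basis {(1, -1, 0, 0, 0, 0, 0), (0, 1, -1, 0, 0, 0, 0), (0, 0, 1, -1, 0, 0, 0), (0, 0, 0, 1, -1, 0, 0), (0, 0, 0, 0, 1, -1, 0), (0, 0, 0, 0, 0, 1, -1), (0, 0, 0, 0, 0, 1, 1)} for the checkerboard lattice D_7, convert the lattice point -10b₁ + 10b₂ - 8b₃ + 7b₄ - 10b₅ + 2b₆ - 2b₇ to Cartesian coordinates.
(-10, 20, -18, 15, -17, 10, -4)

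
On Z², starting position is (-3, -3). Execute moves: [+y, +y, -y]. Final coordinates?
(-3, -2)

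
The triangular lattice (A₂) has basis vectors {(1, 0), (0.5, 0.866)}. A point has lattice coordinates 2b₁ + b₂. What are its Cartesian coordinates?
(2.5, 0.866)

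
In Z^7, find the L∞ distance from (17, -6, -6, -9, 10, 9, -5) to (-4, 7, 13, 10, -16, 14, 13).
26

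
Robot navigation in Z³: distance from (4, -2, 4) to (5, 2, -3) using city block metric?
12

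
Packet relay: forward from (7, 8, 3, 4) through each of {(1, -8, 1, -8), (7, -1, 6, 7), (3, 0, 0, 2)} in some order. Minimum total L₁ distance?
52
(one optimal route: (7, 8, 3, 4) → (7, -1, 6, 7) → (3, 0, 0, 2) → (1, -8, 1, -8))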